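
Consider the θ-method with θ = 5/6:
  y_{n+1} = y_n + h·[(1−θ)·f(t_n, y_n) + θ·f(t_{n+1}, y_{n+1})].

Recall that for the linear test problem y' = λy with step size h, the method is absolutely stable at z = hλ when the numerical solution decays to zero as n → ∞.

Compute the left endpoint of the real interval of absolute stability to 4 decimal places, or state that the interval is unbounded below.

Test eqn y'=λy, z=hλ:
  y_{n+1} = y_n + z·[1/6·y_n + 5/6·y_{n+1}] ⇒ (1 − 5/6z)y_{n+1} = (1 + 1/6z)y_n
  Hence R(z) = (1 + 1/6z)/(1 − 5/6z).

Boundary: |R(x)|=1, x<0.
x=-0.85: |R|=0.5024
x=-2: |R|=0.2500
x=-10: |R|=0.0714
x=-100: |R|=0.1858
θ=5/6≥1/2 ⇒ |1+1/6x|<|1−5/6x| ∀x<0 ⇒ interval (−∞,0).

interval (−∞, 0).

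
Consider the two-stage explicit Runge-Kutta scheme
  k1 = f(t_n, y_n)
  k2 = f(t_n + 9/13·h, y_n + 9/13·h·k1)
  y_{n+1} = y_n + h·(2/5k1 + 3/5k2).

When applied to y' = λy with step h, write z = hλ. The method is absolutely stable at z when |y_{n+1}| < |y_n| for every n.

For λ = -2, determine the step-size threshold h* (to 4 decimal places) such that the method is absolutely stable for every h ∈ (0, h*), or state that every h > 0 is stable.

(-2.4074,0); λ=-2 ⇒ h* = (65/27)/2 = 1.2037.

Test eqn y'=λy, z=hλ:
  k1=λy_n ⇒ h·k1=z·y_n;  k2=λ(1+9/13z)y_n ⇒ h·k2=z(1+9/13z)y_n
  y_{n+1}/y_n = 1 + 2/5z + 3/5z(1+9/13z) = 1 + z + 27/65z²
  ⇒ R(z) = 1 + z + 27/65z².

Need |R(x)|<1, x<0.
x=-1.52: |R|=0.4397
R=1: x+27/65x²=0 ⇒ x=−65/27=-2.4074; min R=1−1/(4·27/65)=0.3981>−1
Confirm numerically:
  x=-2.045: |R|=0.69215 <1
  x=-1.571: |R|=0.45419 <1
  x=-1.375: |R|=0.41034 <1
  x=-2.712: |R|=1.34313 >1
  x=-2.663: |R|=1.28273 >1
  x=-2.464: |R|=1.05792 >1
So |R|<1 on (-2.4074, 0).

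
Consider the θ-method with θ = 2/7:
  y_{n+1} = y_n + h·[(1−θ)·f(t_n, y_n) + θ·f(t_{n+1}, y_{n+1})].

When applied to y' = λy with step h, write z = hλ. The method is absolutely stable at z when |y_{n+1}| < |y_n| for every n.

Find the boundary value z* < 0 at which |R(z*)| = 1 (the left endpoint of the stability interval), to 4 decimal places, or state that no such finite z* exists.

left endpoint -4.6667.

Set f=λy, z=hλ:
  y_{n+1} = y_n + z·[5/7·y_n + 2/7·y_{n+1}] ⇒ (1 − 2/7z)y_{n+1} = (1 + 5/7z)y_n
  R(z) = (1 + 5/7z)/(1 − 2/7z).

Find x<0 with |R(x)|<1.
x=-0.33: |R|=0.6984
R=−1: 1+5/7x = −1+2/7x ⇒ -3/7x=2 ⇒ x=2/(-3/7)=-4.6667
Confirm numerically:
  x=-4.007: |R|=0.86819 <1
  x=-3.647: |R|=0.78599 <1
  x=-3.072: |R|=0.63603 <1
  x=-2.194: |R|=0.34861 <1
  x=-5.000: |R|=1.05882 >1
  x=-4.688: |R|=1.00391 >1
Stable set (-4.6667, 0).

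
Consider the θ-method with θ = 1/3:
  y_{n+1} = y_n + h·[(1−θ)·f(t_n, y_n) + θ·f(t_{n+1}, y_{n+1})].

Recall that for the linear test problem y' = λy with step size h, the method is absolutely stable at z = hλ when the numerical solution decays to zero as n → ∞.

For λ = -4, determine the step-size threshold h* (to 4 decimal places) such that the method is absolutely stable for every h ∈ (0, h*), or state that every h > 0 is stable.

On y'=λy, z=hλ:
  y_{n+1} = y_n + z·[2/3·y_n + 1/3·y_{n+1}] ⇒ (1 − 1/3z)y_{n+1} = (1 + 2/3z)y_n
  Hence R(z) = (1 + 2/3z)/(1 − 1/3z).

Solve |R(x)|<1 on ℝ⁻.
x=-1.19: |R|=0.1480
R=−1: 1+2/3x = −1+1/3x ⇒ -1/3x=2 ⇒ x=2/(-1/3)=-6.0000
Confirm numerically:
  x=-4.828: |R|=0.85028 <1
  x=-3.488: |R|=0.61282 <1
  x=-2.421: |R|=0.33979 <1
  x=-6.420: |R|=1.04459 >1
  x=-6.346: |R|=1.03702 >1
  x=-6.325: |R|=1.03485 >1
Stable set (-6.0000, 0).

(-6.0000,0); λ=-4 ⇒ h* = (6)/4 = 1.5000.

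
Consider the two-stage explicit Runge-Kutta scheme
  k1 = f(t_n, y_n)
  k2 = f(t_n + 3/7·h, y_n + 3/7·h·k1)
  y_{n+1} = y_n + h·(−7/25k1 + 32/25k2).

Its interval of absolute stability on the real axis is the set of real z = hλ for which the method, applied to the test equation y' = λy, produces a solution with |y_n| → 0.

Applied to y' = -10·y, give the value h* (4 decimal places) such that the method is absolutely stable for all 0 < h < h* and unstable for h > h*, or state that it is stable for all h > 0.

Test eqn y'=λy, z=hλ:
  k1=λy_n ⇒ h·k1=z·y_n;  k2=λ(1+3/7z)y_n ⇒ h·k2=z(1+3/7z)y_n
  y_{n+1}/y_n = 1 − 7/25z + 32/25z(1+3/7z) = 1 + z + 96/175z²
  R(z) = 1 + z + 96/175z².

Need |R(x)|<1, x<0.
x=-1.07: |R|=0.5581
R=1: x+96/175x²=0 ⇒ x=−175/96=-1.8229; min R=1−1/(4·96/175)=0.5443>−1
Confirm numerically:
  x=-1.786: |R|=0.96383 <1
  x=-1.026: |R|=0.55147 <1
  x=-0.888: |R|=0.54457 <1
  x=-0.781: |R|=0.55361 <1
  x=-2.331: |R|=1.64970 >1
  x=-2.216: |R|=1.47785 >1
  x=-2.167: |R|=1.40903 >1
Interval (-1.8229, 0).

(-1.8229,0); λ=-10 ⇒ h* = (175/96)/10 = 0.1823.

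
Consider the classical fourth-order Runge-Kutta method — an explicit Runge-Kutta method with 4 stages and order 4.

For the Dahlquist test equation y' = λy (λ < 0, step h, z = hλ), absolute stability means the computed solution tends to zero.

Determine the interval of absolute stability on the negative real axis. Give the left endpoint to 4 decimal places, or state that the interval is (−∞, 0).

With y'=λy (z=hλ):
  order 4, 4-stage ⇒ R(z)=1+z+z^2/2+z^3/6+z^4/24
  (e.g. R(-0.93)=0.39956, |R|=0.39956)

Solve |R(x)|<1 on ℝ⁻.
x=-0.93: |R|=0.3996
|R(-2.55)|=0.6995 |R(-2.43)|=0.5838 |R(-1.34)|=0.2911
Bisect:
  x_lo=-3.1708 |R|=1.7549  x_hi=-0.2739 |R|=0.7604
  mid=-1.72236 |R|=0.27601 →hi
  mid=-2.44660 |R|=0.59843 →hi
  mid=-2.80872 |R|=1.03590 →lo
  mid=-2.62766 |R|=0.78721 →hi
  mid=-2.71819 |R|=0.90346 →hi
  mid=-2.76346 |R|=0.96758 →hi
  mid=-2.78609 |R|=1.00120 →lo
  mid=-2.77477 |R|=0.98426 →hi
  mid=-2.78043 |R|=0.99270 →hi
  mid=-2.78326 |R|=0.99694 →hi
  ...
  [-2.78538,-2.78521] ⇒ x*=-2.7853
Interval (-2.7853, 0).

(-2.7853, 0).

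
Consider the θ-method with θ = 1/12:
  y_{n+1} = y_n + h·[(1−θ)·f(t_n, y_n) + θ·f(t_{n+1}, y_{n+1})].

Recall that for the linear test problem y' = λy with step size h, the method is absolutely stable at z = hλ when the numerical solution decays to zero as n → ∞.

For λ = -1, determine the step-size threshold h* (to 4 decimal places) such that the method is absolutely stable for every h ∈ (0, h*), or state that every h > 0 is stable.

Set f=λy, z=hλ:
  y_{n+1} = y_n + z·[11/12·y_n + 1/12·y_{n+1}] ⇒ (1 − 1/12z)y_{n+1} = (1 + 11/12z)y_n
  so R(z) = (1 + 11/12z)/(1 − 1/12z).

Solve |R(x)|<1 on ℝ⁻.
x=-1.37: |R|=0.2296
R=−1: 1+11/12x = −1+1/12x ⇒ -5/6x=2 ⇒ x=2/(-5/6)=-2.4000
Confirm numerically:
  x=-1.946: |R|=0.67446 <1
  x=-1.802: |R|=0.56673 <1
  x=-1.504: |R|=0.33649 <1
  x=-2.796: |R|=1.26764 >1
  x=-2.791: |R|=1.26435 >1
  x=-2.503: |R|=1.07102 >1
Stable set (-2.4000, 0).

(-2.4000,0); λ=-1 ⇒ h* = (12/5)/1 = 2.4000.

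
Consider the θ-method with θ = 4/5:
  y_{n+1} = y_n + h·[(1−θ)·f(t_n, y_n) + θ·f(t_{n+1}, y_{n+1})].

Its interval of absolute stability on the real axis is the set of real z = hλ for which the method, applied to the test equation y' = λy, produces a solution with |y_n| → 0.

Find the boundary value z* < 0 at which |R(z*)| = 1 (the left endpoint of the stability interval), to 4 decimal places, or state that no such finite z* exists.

interval (−∞, 0).

Test eqn y'=λy, z=hλ:
  y_{n+1} = y_n + z·[1/5·y_n + 4/5·y_{n+1}] ⇒ (1 − 4/5z)y_{n+1} = (1 + 1/5z)y_n
  R(z) = (1 + 1/5z)/(1 − 4/5z).

Find x<0 with |R(x)|<1.
x=-0.54: |R|=0.6229
x=-2: |R|=0.2308
x=-10: |R|=0.1111
x=-100: |R|=0.2346
θ=4/5≥1/2 ⇒ |1+1/5x|<|1−4/5x| ∀x<0 ⇒ unbounded interval.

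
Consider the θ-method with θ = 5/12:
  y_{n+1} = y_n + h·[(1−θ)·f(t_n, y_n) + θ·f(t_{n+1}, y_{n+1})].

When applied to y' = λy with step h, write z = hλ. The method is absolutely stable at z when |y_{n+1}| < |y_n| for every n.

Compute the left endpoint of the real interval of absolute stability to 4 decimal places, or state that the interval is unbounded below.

With y'=λy (z=hλ):
  y_{n+1} = y_n + z·[7/12·y_n + 5/12·y_{n+1}] ⇒ (1 − 5/12z)y_{n+1} = (1 + 7/12z)y_n
  so R(z) = (1 + 7/12z)/(1 − 5/12z).

Need |R(x)|<1, x<0.
x=-0.97: |R|=0.3092
R=−1: 1+7/12x = −1+5/12x ⇒ -1/6x=2 ⇒ x=2/(-1/6)=-12.0000
Confirm numerically:
  x=-10.659: |R|=0.95892 <1
  x=-9.728: |R|=0.92507 <1
  x=-9.245: |R|=0.90537 <1
  x=-6.611: |R|=0.76078 <1
  x=-12.147: |R|=1.00404 >1
  x=-12.100: |R|=1.00276 >1
  x=-12.037: |R|=1.00103 >1
Interval (-12.0000, 0).

z* = -12.0000.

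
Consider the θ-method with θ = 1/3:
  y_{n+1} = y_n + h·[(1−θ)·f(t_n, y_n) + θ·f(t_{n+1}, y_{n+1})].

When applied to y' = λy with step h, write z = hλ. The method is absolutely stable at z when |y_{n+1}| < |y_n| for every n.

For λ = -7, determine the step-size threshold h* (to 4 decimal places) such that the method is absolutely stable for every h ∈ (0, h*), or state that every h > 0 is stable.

(-6.0000,0); λ=-7 ⇒ h* = (6)/7 = 0.8571.

Test eqn y'=λy, z=hλ:
  y_{n+1} = y_n + z·[2/3·y_n + 1/3·y_{n+1}] ⇒ (1 − 1/3z)y_{n+1} = (1 + 2/3z)y_n
  R(z) = (1 + 2/3z)/(1 − 1/3z).

Find x<0 with |R(x)|<1.
x=-0.61: |R|=0.4931
R=−1: 1+2/3x = −1+1/3x ⇒ -1/3x=2 ⇒ x=2/(-1/3)=-6.0000
Confirm numerically:
  x=-4.324: |R|=0.77116 <1
  x=-3.963: |R|=0.70745 <1
  x=-3.467: |R|=0.60832 <1
  x=-3.250: |R|=0.56000 <1
  x=-6.241: |R|=1.02608 >1
  x=-6.101: |R|=1.01110 >1
  x=-6.031: |R|=1.00343 >1
So |R|<1 on (-6.0000, 0).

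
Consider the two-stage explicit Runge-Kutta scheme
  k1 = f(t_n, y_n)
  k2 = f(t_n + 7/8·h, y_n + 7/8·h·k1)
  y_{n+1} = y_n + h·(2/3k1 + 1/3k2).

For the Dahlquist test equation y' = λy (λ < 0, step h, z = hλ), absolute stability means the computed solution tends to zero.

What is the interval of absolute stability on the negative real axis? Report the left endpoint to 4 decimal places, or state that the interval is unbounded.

(-3.4286, 0).

Test eqn y'=λy, z=hλ:
  k1=λy_n ⇒ h·k1=z·y_n;  k2=λ(1+7/8z)y_n ⇒ h·k2=z(1+7/8z)y_n
  y_{n+1}/y_n = 1 + 2/3z + 1/3z(1+7/8z) = 1 + z + 7/24z²
  R(z) = 1 + z + 7/24z².

Solve |R(x)|<1 on ℝ⁻.
x=-0.32: |R|=0.7099
R=1: x+7/24x²=0 ⇒ x=−24/7=-3.4286; min R=1−1/(4·7/24)=0.1429>−1
Confirm numerically:
  x=-2.936: |R|=0.57819 <1
  x=-2.029: |R|=0.17175 <1
  x=-1.744: |R|=0.14311 <1
  x=-3.725: |R|=1.32206 >1
  x=-3.656: |R|=1.24251 >1
So |R|<1 on (-3.4286, 0).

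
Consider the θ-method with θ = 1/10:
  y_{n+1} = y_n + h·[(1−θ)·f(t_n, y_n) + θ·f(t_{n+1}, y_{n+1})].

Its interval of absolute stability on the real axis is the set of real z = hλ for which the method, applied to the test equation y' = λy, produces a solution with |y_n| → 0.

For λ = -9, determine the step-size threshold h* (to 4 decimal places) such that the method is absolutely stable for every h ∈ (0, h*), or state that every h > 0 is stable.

(-2.5000,0); λ=-9 ⇒ h* = (5/2)/9 = 0.2778.

Test eqn y'=λy, z=hλ:
  y_{n+1} = y_n + z·[9/10·y_n + 1/10·y_{n+1}] ⇒ (1 − 1/10z)y_{n+1} = (1 + 9/10z)y_n
  so R(z) = (1 + 9/10z)/(1 − 1/10z).

Solve |R(x)|<1 on ℝ⁻.
x=-0.75: |R|=0.3023
R=−1: 1+9/10x = −1+1/10x ⇒ -4/5x=2 ⇒ x=2/(-4/5)=-2.5000
Confirm numerically:
  x=-2.083: |R|=0.72391 <1
  x=-2.040: |R|=0.69435 <1
  x=-1.958: |R|=0.63740 <1
  x=-1.211: |R|=0.08019 <1
  x=-2.827: |R|=1.20394 >1
  x=-2.717: |R|=1.13651 >1
  x=-2.648: |R|=1.09361 >1
So |R|<1 on (-2.5000, 0).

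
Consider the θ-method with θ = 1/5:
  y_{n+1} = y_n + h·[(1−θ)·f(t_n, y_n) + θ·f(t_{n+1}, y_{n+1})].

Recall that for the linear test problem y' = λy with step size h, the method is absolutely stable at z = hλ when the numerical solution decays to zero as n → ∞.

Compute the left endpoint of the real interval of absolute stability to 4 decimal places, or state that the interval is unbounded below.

z* = -3.3333.

With y'=λy (z=hλ):
  y_{n+1} = y_n + z·[4/5·y_n + 1/5·y_{n+1}] ⇒ (1 − 1/5z)y_{n+1} = (1 + 4/5z)y_n
  Hence R(z) = (1 + 4/5z)/(1 − 1/5z).

Solve |R(x)|<1 on ℝ⁻.
x=-1.62: |R|=0.2236
R=−1: 1+4/5x = −1+1/5x ⇒ -3/5x=2 ⇒ x=2/(-3/5)=-3.3333
Confirm numerically:
  x=-3.193: |R|=0.94861 <1
  x=-2.577: |R|=0.70054 <1
  x=-2.195: |R|=0.52536 <1
  x=-1.577: |R|=0.19887 <1
  x=-3.823: |R|=1.16650 >1
  x=-3.552: |R|=1.07671 >1
  x=-3.380: |R|=1.01671 >1
Stable set (-3.3333, 0).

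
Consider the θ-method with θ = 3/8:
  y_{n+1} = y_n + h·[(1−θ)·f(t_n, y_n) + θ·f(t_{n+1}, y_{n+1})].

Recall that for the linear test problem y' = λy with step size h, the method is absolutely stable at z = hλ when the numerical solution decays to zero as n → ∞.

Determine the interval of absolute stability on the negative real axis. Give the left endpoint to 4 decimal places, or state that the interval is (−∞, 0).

Set f=λy, z=hλ:
  y_{n+1} = y_n + z·[5/8·y_n + 3/8·y_{n+1}] ⇒ (1 − 3/8z)y_{n+1} = (1 + 5/8z)y_n
  R(z) = (1 + 5/8z)/(1 − 3/8z).

Need |R(x)|<1, x<0.
x=-1.01: |R|=0.2675
R=−1: 1+5/8x = −1+3/8x ⇒ -1/4x=2 ⇒ x=2/(-1/4)=-8.0000
Confirm numerically:
  x=-7.264: |R|=0.95059 <1
  x=-6.981: |R|=0.92959 <1
  x=-4.507: |R|=0.67539 <1
  x=-3.825: |R|=0.57125 <1
  x=-8.493: |R|=1.02945 >1
  x=-8.336: |R|=1.02036 >1
So |R|<1 on (-8.0000, 0).

z∈(-8.0000,0).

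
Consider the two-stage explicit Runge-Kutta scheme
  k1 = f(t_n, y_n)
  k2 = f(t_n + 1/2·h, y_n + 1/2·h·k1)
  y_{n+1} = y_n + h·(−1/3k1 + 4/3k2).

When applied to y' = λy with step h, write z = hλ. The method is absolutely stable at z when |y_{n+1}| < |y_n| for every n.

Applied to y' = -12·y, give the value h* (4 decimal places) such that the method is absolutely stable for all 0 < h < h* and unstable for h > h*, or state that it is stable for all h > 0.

On y'=λy, z=hλ:
  k1=λy_n ⇒ h·k1=z·y_n;  k2=λ(1+1/2z)y_n ⇒ h·k2=z(1+1/2z)y_n
  y_{n+1}/y_n = 1 − 1/3z + 4/3z(1+1/2z) = 1 + z + 2/3z²
  Hence R(z) = 1 + z + 2/3z².

Boundary: |R(x)|=1, x<0.
x=-1.45: |R|=0.9517
R=1: x+2/3x²=0 ⇒ x=−3/2=-1.5000; min R=1−1/(4·2/3)=0.6250>−1
Confirm numerically:
  x=-1.292: |R|=0.82084 <1
  x=-1.200: |R|=0.76000 <1
  x=-0.748: |R|=0.62500 <1
  x=-0.645: |R|=0.63235 <1
  x=-1.871: |R|=1.46276 >1
  x=-1.857: |R|=1.44197 >1
  x=-1.854: |R|=1.43754 >1
Interval (-1.5000, 0).

(-1.5000,0); λ=-12 ⇒ h* = (3/2)/12 = 0.1250.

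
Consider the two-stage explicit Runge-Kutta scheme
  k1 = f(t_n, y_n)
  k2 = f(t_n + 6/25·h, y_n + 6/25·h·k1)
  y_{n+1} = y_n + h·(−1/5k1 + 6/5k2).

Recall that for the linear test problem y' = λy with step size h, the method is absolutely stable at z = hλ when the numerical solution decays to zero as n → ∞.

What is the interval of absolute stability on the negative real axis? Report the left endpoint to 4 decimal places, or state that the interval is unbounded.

z∈(-3.4722,0).

Test eqn y'=λy, z=hλ:
  k1=λy_n ⇒ h·k1=z·y_n;  k2=λ(1+6/25z)y_n ⇒ h·k2=z(1+6/25z)y_n
  y_{n+1}/y_n = 1 − 1/5z + 6/5z(1+6/25z) = 1 + z + 36/125z²
  ⇒ R(z) = 1 + z + 36/125z².

Solve |R(x)|<1 on ℝ⁻.
x=-0.91: |R|=0.3285
R=1: x+36/125x²=0 ⇒ x=−125/36=-3.4722; min R=1−1/(4·36/125)=0.1319>−1
Confirm numerically:
  x=-2.836: |R|=0.48035 <1
  x=-2.803: |R|=0.45976 <1
  x=-2.499: |R|=0.29956 <1
  x=-1.997: |R|=0.15155 <1
  x=-3.834: |R|=1.39947 >1
  x=-3.708: |R|=1.25179 >1
  x=-3.692: |R|=1.23369 >1
So |R|<1 on (-3.4722, 0).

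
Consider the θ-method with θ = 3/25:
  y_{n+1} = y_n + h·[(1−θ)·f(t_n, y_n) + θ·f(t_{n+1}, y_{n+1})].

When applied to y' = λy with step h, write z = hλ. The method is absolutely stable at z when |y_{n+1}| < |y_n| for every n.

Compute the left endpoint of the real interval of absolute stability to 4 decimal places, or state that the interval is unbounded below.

Set f=λy, z=hλ:
  y_{n+1} = y_n + z·[22/25·y_n + 3/25·y_{n+1}] ⇒ (1 − 3/25z)y_{n+1} = (1 + 22/25z)y_n
  Hence R(z) = (1 + 22/25z)/(1 − 3/25z).

Boundary: |R(x)|=1, x<0.
x=-1.65: |R|=0.3773
R=−1: 1+22/25x = −1+3/25x ⇒ -19/25x=2 ⇒ x=2/(-19/25)=-2.6316
Confirm numerically:
  x=-2.246: |R|=0.76917 <1
  x=-1.587: |R|=0.33312 <1
  x=-1.462: |R|=0.24379 <1
  x=-1.317: |R|=0.13727 <1
  x=-3.174: |R|=1.29853 >1
  x=-3.145: |R|=1.28329 >1
  x=-2.801: |R|=1.09637 >1
Stable set (-2.6316, 0).

left endpoint -2.6316.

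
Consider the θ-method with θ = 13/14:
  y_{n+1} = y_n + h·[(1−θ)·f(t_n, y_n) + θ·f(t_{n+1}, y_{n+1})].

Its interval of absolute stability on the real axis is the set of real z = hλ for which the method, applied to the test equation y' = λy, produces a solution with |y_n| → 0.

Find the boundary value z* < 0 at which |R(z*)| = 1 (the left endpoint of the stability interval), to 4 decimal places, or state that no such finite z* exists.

Test eqn y'=λy, z=hλ:
  y_{n+1} = y_n + z·[1/14·y_n + 13/14·y_{n+1}] ⇒ (1 − 13/14z)y_{n+1} = (1 + 1/14z)y_n
  so R(z) = (1 + 1/14z)/(1 − 13/14z).

Need |R(x)|<1, x<0.
x=-0.56: |R|=0.6316
x=-2: |R|=0.3000
x=-10: |R|=0.0278
x=-100: |R|=0.0654
θ=13/14≥1/2 ⇒ |1+1/14x|<|1−13/14x| ∀x<0 ⇒ stable on all of ℝ⁻.

unbounded; (−∞, 0).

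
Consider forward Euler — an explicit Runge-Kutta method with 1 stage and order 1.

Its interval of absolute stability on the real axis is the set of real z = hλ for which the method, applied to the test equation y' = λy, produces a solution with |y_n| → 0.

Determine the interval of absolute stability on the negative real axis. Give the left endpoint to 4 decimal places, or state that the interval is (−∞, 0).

With y'=λy (z=hλ):
  order 1, 1-stage ⇒ R(z)=1+z
  (e.g. R(-0.55)=0.45000, |R|=0.45000)

Solve |R(x)|<1 on ℝ⁻.
x=-0.55: |R|=0.4500
|R(-2.21)|=1.2100 |R(-1.97)|=0.9700 |R(-1.45)|=0.4500
Bisect:
  x_lo=-2.5028 |R|=1.5028  x_hi=-0.3881 |R|=0.6119
  mid=-1.44546 |R|=0.44546 →hi
  mid=-1.97412 |R|=0.97412 →hi
  mid=-2.23845 |R|=1.23845 →lo
  mid=-2.10629 |R|=1.10629 →lo
  mid=-2.04020 |R|=1.04020 →lo
  mid=-2.00716 |R|=1.00716 →lo
  mid=-1.99064 |R|=0.99064 →hi
  mid=-1.99890 |R|=0.99890 →hi
  mid=-2.00303 |R|=1.00303 →lo
  ...
  [-2.00006,-1.99993] ⇒ x*=-2.0000
So |R|<1 on (-2.0000, 0).

z∈(-2.0000,0).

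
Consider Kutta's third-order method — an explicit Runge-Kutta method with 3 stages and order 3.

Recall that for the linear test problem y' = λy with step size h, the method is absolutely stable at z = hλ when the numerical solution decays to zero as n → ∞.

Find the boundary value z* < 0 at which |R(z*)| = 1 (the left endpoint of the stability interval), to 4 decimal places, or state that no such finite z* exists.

z* = -2.5127.

Test eqn y'=λy, z=hλ:
  order 3, 3-stage ⇒ R(z)=1+z+z^2/2+z^3/6
  (e.g. R(-0.47)=0.62315, |R|=0.62315)

Find x<0 with |R(x)|<1.
x=-0.47: |R|=0.6231
|R(-1.9)|=0.2382 |R(-0.9)|=0.3835 |R(-0.79)|=0.4399
Bisect:
  x_lo=-3.3966 |R|=3.1592  x_hi=-0.3853 |R|=0.6794
  mid=-1.89096 |R|=0.23002 →hi
  mid=-2.64379 |R|=1.22882 →lo
  mid=-2.26737 |R|=0.63964 →hi
  mid=-2.45558 |R|=0.90845 →hi
  mid=-2.54968 |R|=1.06177 →lo
  mid=-2.50263 |R|=0.98345 →hi
  mid=-2.52616 |R|=1.02219 →lo
  mid=-2.51439 |R|=1.00271 →lo
  mid=-2.50851 |R|=0.99305 →hi
  mid=-2.51145 |R|=0.99788 →hi
  ...
  [-2.51292,-2.51274] ⇒ x*=-2.5127
Interval (-2.5127, 0).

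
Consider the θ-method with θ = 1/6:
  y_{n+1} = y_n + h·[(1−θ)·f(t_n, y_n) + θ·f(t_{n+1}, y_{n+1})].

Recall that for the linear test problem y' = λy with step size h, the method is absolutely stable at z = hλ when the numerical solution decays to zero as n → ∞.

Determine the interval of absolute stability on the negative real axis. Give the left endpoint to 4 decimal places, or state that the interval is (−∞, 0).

(-3.0000, 0).

On y'=λy, z=hλ:
  y_{n+1} = y_n + z·[5/6·y_n + 1/6·y_{n+1}] ⇒ (1 − 1/6z)y_{n+1} = (1 + 5/6z)y_n
  R(z) = (1 + 5/6z)/(1 − 1/6z).

Solve |R(x)|<1 on ℝ⁻.
x=-1.6: |R|=0.2632
R=−1: 1+5/6x = −1+1/6x ⇒ -2/3x=2 ⇒ x=2/(-2/3)=-3.0000
Confirm numerically:
  x=-2.235: |R|=0.62842 <1
  x=-1.543: |R|=0.22736 <1
  x=-1.401: |R|=0.13579 <1
  x=-1.255: |R|=0.03790 <1
  x=-3.203: |R|=1.08823 >1
  x=-3.171: |R|=1.07458 >1
Interval (-3.0000, 0).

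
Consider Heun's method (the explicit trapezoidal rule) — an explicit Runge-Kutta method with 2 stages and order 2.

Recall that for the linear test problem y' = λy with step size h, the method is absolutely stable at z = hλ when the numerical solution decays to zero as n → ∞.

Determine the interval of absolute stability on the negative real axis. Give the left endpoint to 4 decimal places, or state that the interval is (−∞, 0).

(-2.0000, 0).

With y'=λy (z=hλ):
  order 2, 2-stage ⇒ R(z)=1+z+z^2/2
  (e.g. R(-1.17)=0.51445, |R|=0.51445)

Need |R(x)|<1, x<0.
x=-1.17: |R|=0.5144
|R(-2.19)|=1.2080 |R(-2.13)|=1.1384 |R(-1.72)|=0.7592
Bisect:
  x_lo=-2.8913 |R|=2.2884  x_hi=-0.1654 |R|=0.8483
  mid=-1.52830 |R|=0.63955 →hi
  mid=-2.20978 |R|=1.23178 →lo
  mid=-1.86904 |R|=0.87762 →hi
  mid=-2.03941 |R|=1.04019 →lo
  mid=-1.95422 |R|=0.95527 →hi
  mid=-1.99682 |R|=0.99682 →hi
  mid=-2.01811 |R|=1.01828 →lo
  ...
  [-2.00014,-1.99998] ⇒ x*=-2.0000
Stable set (-2.0000, 0).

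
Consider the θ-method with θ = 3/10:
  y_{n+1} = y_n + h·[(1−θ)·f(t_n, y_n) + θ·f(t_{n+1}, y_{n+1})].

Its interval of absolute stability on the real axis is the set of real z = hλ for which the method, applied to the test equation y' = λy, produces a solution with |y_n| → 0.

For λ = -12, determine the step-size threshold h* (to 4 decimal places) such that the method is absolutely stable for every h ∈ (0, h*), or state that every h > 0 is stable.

With y'=λy (z=hλ):
  y_{n+1} = y_n + z·[7/10·y_n + 3/10·y_{n+1}] ⇒ (1 − 3/10z)y_{n+1} = (1 + 7/10z)y_n
  so R(z) = (1 + 7/10z)/(1 − 3/10z).

Boundary: |R(x)|=1, x<0.
x=-0.46: |R|=0.5958
R=−1: 1+7/10x = −1+3/10x ⇒ -2/5x=2 ⇒ x=2/(-2/5)=-5.0000
Confirm numerically:
  x=-4.902: |R|=0.98413 <1
  x=-3.352: |R|=0.67132 <1
  x=-3.005: |R|=0.58033 <1
  x=-2.985: |R|=0.57478 <1
  x=-5.355: |R|=1.05448 >1
  x=-5.312: |R|=1.04812 >1
  x=-5.311: |R|=1.04797 >1
Interval (-5.0000, 0).

(-5.0000,0); λ=-12 ⇒ h* = (5)/12 = 0.4167.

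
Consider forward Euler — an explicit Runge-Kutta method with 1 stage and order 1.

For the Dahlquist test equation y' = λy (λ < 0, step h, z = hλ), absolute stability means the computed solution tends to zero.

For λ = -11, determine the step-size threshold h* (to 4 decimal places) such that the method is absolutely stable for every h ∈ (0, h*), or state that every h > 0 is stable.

Test eqn y'=λy, z=hλ:
  order 1, 1-stage ⇒ R(z)=1+z
  (e.g. R(-1.64)=-0.64000, |R|=0.64000)

Need |R(x)|<1, x<0.
x=-1.64: |R|=0.6400
|R(-1.62)|=0.6200 |R(-1.48)|=0.4800 |R(-0.52)|=0.4800
Bisect:
  x_lo=-2.7188 |R|=1.7188  x_hi=-0.1073 |R|=0.8927
  mid=-1.41304 |R|=0.41304 →hi
  mid=-2.06589 |R|=1.06589 →lo
  mid=-1.73947 |R|=0.73947 →hi
  mid=-1.90268 |R|=0.90268 →hi
  mid=-1.98429 |R|=0.98429 →hi
  mid=-2.02509 |R|=1.02509 →lo
  mid=-2.00469 |R|=1.00469 →lo
  mid=-1.99449 |R|=0.99449 →hi
  mid=-1.99959 |R|=0.99959 →hi
  mid=-2.00214 |R|=1.00214 →lo
  ...
  [-2.00007,-1.99991] ⇒ x*=-2.0000
Stable set (-2.0000, 0).

(-2.0000,0); λ=-11 ⇒ h* = 0.1818.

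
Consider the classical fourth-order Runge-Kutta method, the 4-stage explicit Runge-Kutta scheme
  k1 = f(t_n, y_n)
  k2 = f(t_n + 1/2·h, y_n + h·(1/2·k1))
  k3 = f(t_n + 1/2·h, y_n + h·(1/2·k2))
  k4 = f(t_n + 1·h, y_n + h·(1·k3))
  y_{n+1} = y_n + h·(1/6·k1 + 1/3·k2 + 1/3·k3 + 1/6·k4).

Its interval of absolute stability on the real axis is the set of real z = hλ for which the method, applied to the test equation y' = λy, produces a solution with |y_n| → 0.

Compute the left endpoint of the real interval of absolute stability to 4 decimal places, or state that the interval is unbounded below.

z* = -2.7853.

On y'=λy, z=hλ:
  order 4, 4-stage ⇒ R(z)=1+z+z^2/2+z^3/6+z^4/24
  (e.g. R(-0.79)=0.45611, |R|=0.45611)

Need |R(x)|<1, x<0.
x=-0.79: |R|=0.4561
|R(-2.09)|=0.3675 |R(-1.85)|=0.2940 |R(-0.59)|=0.5549
Bisect:
  x_lo=-3.0868 |R|=1.5582  x_hi=-0.1875 |R|=0.8290
  mid=-1.63717 |R|=0.27097 →hi
  mid=-2.36198 |R|=0.52813 →hi
  mid=-2.72438 |R|=0.91198 →hi
  mid=-2.90559 |R|=1.19704 →lo
  mid=-2.81498 |R|=1.04570 →lo
  mid=-2.76968 |R|=0.97672 →hi
  mid=-2.79233 |R|=1.01067 →lo
  mid=-2.78101 |R|=0.99356 →hi
  ...
  [-2.78543,-2.78526] ⇒ x*=-2.7853
Stable set (-2.7853, 0).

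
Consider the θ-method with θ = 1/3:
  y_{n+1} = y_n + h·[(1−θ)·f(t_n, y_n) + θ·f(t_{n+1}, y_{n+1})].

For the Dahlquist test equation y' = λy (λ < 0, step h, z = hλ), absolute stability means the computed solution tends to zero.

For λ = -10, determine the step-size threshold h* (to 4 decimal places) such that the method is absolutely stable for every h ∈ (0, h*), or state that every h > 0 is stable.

(-6.0000,0); λ=-10 ⇒ h* = (6)/10 = 0.6000.

On y'=λy, z=hλ:
  y_{n+1} = y_n + z·[2/3·y_n + 1/3·y_{n+1}] ⇒ (1 − 1/3z)y_{n+1} = (1 + 2/3z)y_n
  R(z) = (1 + 2/3z)/(1 − 1/3z).

Find x<0 with |R(x)|<1.
x=-1.22: |R|=0.1327
R=−1: 1+2/3x = −1+1/3x ⇒ -1/3x=2 ⇒ x=2/(-1/3)=-6.0000
Confirm numerically:
  x=-5.539: |R|=0.94601 <1
  x=-4.257: |R|=0.75982 <1
  x=-3.773: |R|=0.67119 <1
  x=-2.626: |R|=0.40028 <1
  x=-6.217: |R|=1.02354 >1
  x=-6.070: |R|=1.00772 >1
Interval (-6.0000, 0).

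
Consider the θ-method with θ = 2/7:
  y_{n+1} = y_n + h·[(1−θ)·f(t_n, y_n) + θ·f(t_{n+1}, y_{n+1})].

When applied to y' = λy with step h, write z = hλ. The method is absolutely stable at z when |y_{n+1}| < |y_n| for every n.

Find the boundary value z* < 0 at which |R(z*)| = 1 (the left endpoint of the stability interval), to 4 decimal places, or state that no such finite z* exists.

On y'=λy, z=hλ:
  y_{n+1} = y_n + z·[5/7·y_n + 2/7·y_{n+1}] ⇒ (1 − 2/7z)y_{n+1} = (1 + 5/7z)y_n
  R(z) = (1 + 5/7z)/(1 − 2/7z).

Solve |R(x)|<1 on ℝ⁻.
x=-1.54: |R|=0.0694
R=−1: 1+5/7x = −1+2/7x ⇒ -3/7x=2 ⇒ x=2/(-3/7)=-4.6667
Confirm numerically:
  x=-4.320: |R|=0.93350 <1
  x=-4.000: |R|=0.86667 <1
  x=-3.837: |R|=0.83038 <1
  x=-3.568: |R|=0.76684 <1
  x=-5.133: |R|=1.08103 >1
  x=-4.856: |R|=1.03399 >1
Interval (-4.6667, 0).

z* = -4.6667.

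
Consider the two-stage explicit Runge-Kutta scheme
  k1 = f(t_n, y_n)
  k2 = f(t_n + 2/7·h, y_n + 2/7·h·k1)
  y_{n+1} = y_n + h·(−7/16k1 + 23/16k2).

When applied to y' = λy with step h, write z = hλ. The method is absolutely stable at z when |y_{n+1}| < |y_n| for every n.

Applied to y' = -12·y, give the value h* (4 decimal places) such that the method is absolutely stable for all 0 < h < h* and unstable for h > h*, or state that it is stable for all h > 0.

With y'=λy (z=hλ):
  k1=λy_n ⇒ h·k1=z·y_n;  k2=λ(1+2/7z)y_n ⇒ h·k2=z(1+2/7z)y_n
  y_{n+1}/y_n = 1 − 7/16z + 23/16z(1+2/7z) = 1 + z + 23/56z²
  ⇒ R(z) = 1 + z + 23/56z².

Find x<0 with |R(x)|<1.
x=-1.13: |R|=0.3944
R=1: x+23/56x²=0 ⇒ x=−56/23=-2.4348; min R=1−1/(4·23/56)=0.3913>−1
Confirm numerically:
  x=-1.871: |R|=0.56676 <1
  x=-1.828: |R|=0.54444 <1
  x=-1.818: |R|=0.53946 <1
  x=-1.419: |R|=0.40800 <1
  x=-2.490: |R|=1.05647 >1
  x=-2.465: |R|=1.03059 >1
Stable set (-2.4348, 0).

(-2.4348,0); λ=-12 ⇒ h* = (56/23)/12 = 0.2029.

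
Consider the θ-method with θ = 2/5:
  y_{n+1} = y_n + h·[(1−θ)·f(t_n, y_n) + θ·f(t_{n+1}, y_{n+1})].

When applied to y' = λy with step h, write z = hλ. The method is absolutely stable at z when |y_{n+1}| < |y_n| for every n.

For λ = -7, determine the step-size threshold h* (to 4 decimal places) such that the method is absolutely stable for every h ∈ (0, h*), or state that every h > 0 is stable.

With y'=λy (z=hλ):
  y_{n+1} = y_n + z·[3/5·y_n + 2/5·y_{n+1}] ⇒ (1 − 2/5z)y_{n+1} = (1 + 3/5z)y_n
  R(z) = (1 + 3/5z)/(1 − 2/5z).

Solve |R(x)|<1 on ℝ⁻.
x=-0.51: |R|=0.5764
R=−1: 1+3/5x = −1+2/5x ⇒ -1/5x=2 ⇒ x=2/(-1/5)=-10.0000
Confirm numerically:
  x=-8.616: |R|=0.93775 <1
  x=-8.060: |R|=0.90814 <1
  x=-6.909: |R|=0.83574 <1
  x=-5.705: |R|=0.73827 <1
  x=-10.553: |R|=1.02118 >1
  x=-10.414: |R|=1.01603 >1
  x=-10.369: |R|=1.01434 >1
Stable set (-10.0000, 0).

(-10.0000,0); λ=-7 ⇒ h* = (10)/7 = 1.4286.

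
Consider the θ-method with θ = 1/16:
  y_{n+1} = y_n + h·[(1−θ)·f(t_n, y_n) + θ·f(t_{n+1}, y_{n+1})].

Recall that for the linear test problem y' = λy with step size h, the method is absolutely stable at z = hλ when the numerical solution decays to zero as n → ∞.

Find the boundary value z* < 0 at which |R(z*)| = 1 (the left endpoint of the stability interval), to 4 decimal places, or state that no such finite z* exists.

Set f=λy, z=hλ:
  y_{n+1} = y_n + z·[15/16·y_n + 1/16·y_{n+1}] ⇒ (1 − 1/16z)y_{n+1} = (1 + 15/16z)y_n
  R(z) = (1 + 15/16z)/(1 − 1/16z).

Need |R(x)|<1, x<0.
x=-0.66: |R|=0.3661
R=−1: 1+15/16x = −1+1/16x ⇒ -7/8x=2 ⇒ x=2/(-7/8)=-2.2857
Confirm numerically:
  x=-1.963: |R|=0.74848 <1
  x=-1.345: |R|=0.24070 <1
  x=-1.239: |R|=0.14995 <1
  x=-2.485: |R|=1.15093 >1
  x=-2.478: |R|=1.14569 >1
Interval (-2.2857, 0).

left endpoint -2.2857.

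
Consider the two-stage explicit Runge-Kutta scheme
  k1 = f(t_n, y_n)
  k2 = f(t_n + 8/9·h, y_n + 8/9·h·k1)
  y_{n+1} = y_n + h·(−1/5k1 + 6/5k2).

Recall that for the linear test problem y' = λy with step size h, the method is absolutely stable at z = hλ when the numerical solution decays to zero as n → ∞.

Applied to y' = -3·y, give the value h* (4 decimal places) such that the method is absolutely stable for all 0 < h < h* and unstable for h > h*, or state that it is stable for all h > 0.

With y'=λy (z=hλ):
  k1=λy_n ⇒ h·k1=z·y_n;  k2=λ(1+8/9z)y_n ⇒ h·k2=z(1+8/9z)y_n
  y_{n+1}/y_n = 1 − 1/5z + 6/5z(1+8/9z) = 1 + z + 16/15z²
  R(z) = 1 + z + 16/15z².

Need |R(x)|<1, x<0.
x=-1.75: |R|=2.5167
R=1: x+16/15x²=0 ⇒ x=−15/16=-0.9375; min R=1−1/(4·16/15)=0.7656>−1
Confirm numerically:
  x=-0.907: |R|=0.97049 <1
  x=-0.580: |R|=0.77883 <1
  x=-0.566: |R|=0.77571 <1
  x=-1.447: |R|=1.78640 >1
  x=-1.101: |R|=1.19201 >1
  x=-0.993: |R|=1.05879 >1
Interval (-0.9375, 0).

(-0.9375,0); λ=-3 ⇒ h* = (15/16)/3 = 0.3125.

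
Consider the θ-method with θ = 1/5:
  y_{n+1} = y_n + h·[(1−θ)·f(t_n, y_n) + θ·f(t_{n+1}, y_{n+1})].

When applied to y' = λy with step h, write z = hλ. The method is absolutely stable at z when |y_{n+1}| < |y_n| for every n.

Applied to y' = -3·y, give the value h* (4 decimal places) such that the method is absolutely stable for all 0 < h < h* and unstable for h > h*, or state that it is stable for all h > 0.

Set f=λy, z=hλ:
  y_{n+1} = y_n + z·[4/5·y_n + 1/5·y_{n+1}] ⇒ (1 − 1/5z)y_{n+1} = (1 + 4/5z)y_n
  Hence R(z) = (1 + 4/5z)/(1 − 1/5z).

Find x<0 with |R(x)|<1.
x=-1.65: |R|=0.2406
R=−1: 1+4/5x = −1+1/5x ⇒ -3/5x=2 ⇒ x=2/(-3/5)=-3.3333
Confirm numerically:
  x=-2.891: |R|=0.83183 <1
  x=-2.788: |R|=0.78993 <1
  x=-2.692: |R|=0.74987 <1
  x=-2.439: |R|=0.63933 <1
  x=-3.900: |R|=1.19101 >1
  x=-3.747: |R|=1.14188 >1
  x=-3.409: |R|=1.02699 >1
Interval (-3.3333, 0).

(-3.3333,0); λ=-3 ⇒ h* = (10/3)/3 = 1.1111.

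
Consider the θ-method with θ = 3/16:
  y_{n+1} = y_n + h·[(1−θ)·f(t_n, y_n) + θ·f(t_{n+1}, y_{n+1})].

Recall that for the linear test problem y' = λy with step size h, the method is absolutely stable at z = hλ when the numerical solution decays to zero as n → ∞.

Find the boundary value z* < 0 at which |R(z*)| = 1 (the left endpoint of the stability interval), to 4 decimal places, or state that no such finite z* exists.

On y'=λy, z=hλ:
  y_{n+1} = y_n + z·[13/16·y_n + 3/16·y_{n+1}] ⇒ (1 − 3/16z)y_{n+1} = (1 + 13/16z)y_n
  Hence R(z) = (1 + 13/16z)/(1 − 3/16z).

Find x<0 with |R(x)|<1.
x=-0.31: |R|=0.7070
R=−1: 1+13/16x = −1+3/16x ⇒ -5/8x=2 ⇒ x=2/(-5/8)=-3.2000
Confirm numerically:
  x=-1.808: |R|=0.35026 <1
  x=-1.708: |R|=0.29369 <1
  x=-1.587: |R|=0.22306 <1
  x=-3.765: |R|=1.20700 >1
  x=-3.528: |R|=1.12338 >1
  x=-3.480: |R|=1.10590 >1
So |R|<1 on (-3.2000, 0).

z* = -3.2000.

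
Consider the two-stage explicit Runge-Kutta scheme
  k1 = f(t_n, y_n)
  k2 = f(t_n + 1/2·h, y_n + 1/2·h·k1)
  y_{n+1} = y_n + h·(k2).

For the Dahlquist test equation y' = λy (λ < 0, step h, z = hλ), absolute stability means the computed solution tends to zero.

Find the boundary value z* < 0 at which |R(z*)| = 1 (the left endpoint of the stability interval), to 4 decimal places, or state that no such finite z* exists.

With y'=λy (z=hλ):
  k1=λy_n ⇒ h·k1=z·y_n;  k2=λ(1+1/2z)y_n ⇒ h·k2=z(1+1/2z)y_n
  y_{n+1}/y_n = 1 + z(1+1/2z) = 1 + z + 1/2z²
  R(z) = 1 + z + 1/2z².

Need |R(x)|<1, x<0.
x=-0.97: |R|=0.5005
R=1: x+1/2x²=0 ⇒ x=−2=-2.0000; min R=1−1/(4·1/2)=0.5000>−1
Confirm numerically:
  x=-1.885: |R|=0.89161 <1
  x=-1.846: |R|=0.85786 <1
  x=-1.674: |R|=0.72714 <1
  x=-1.121: |R|=0.50732 <1
  x=-2.415: |R|=1.50111 >1
  x=-2.298: |R|=1.34240 >1
  x=-2.177: |R|=1.19266 >1
So |R|<1 on (-2.0000, 0).

z* = -2.0000.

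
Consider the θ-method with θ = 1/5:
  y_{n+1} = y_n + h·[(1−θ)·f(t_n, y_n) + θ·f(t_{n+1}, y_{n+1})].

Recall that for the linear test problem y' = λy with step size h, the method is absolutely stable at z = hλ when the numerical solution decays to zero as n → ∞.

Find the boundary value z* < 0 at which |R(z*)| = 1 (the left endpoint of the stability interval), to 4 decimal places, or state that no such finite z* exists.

left endpoint -3.3333.

With y'=λy (z=hλ):
  y_{n+1} = y_n + z·[4/5·y_n + 1/5·y_{n+1}] ⇒ (1 − 1/5z)y_{n+1} = (1 + 4/5z)y_n
  so R(z) = (1 + 4/5z)/(1 − 1/5z).

Need |R(x)|<1, x<0.
x=-1.03: |R|=0.1459
R=−1: 1+4/5x = −1+1/5x ⇒ -3/5x=2 ⇒ x=2/(-3/5)=-3.3333
Confirm numerically:
  x=-2.323: |R|=0.58610 <1
  x=-2.252: |R|=0.55268 <1
  x=-1.728: |R|=0.28419 <1
  x=-3.877: |R|=1.18373 >1
  x=-3.692: |R|=1.12379 >1
Stable set (-3.3333, 0).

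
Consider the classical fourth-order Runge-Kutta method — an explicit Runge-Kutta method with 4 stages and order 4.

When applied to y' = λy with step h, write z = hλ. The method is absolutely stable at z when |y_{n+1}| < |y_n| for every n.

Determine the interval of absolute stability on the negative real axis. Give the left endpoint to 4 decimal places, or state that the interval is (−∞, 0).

z∈(-2.7853,0).

With y'=λy (z=hλ):
  order 4, 4-stage ⇒ R(z)=1+z+z^2/2+z^3/6+z^4/24
  (e.g. R(-1.4)=0.28273, |R|=0.28273)

Find x<0 with |R(x)|<1.
x=-1.4: |R|=0.2827
|R(-2.51)|=0.6583 |R(-2.38)|=0.5422 |R(-1.59)|=0.2704
Bisect:
  x_lo=-3.2419 |R|=1.9369  x_hi=-0.2876 |R|=0.7501
  mid=-1.76475 |R|=0.28055 →hi
  mid=-2.50334 |R|=0.65172 →hi
  mid=-2.87263 |R|=1.13987 →lo
  mid=-2.68799 |R|=0.86293 →hi
  mid=-2.78031 |R|=0.99251 →hi
  mid=-2.82647 |R|=1.06388 →lo
  mid=-2.80339 |R|=1.02763 →lo
  ...
  [-2.78536,-2.78518] ⇒ x*=-2.7853
So |R|<1 on (-2.7853, 0).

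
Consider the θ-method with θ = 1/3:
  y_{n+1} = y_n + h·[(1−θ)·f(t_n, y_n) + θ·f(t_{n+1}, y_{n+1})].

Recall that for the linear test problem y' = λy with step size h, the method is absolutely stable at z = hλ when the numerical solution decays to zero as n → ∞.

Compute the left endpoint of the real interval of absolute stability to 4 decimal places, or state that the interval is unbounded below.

z* = -6.0000.

Test eqn y'=λy, z=hλ:
  y_{n+1} = y_n + z·[2/3·y_n + 1/3·y_{n+1}] ⇒ (1 − 1/3z)y_{n+1} = (1 + 2/3z)y_n
  so R(z) = (1 + 2/3z)/(1 − 1/3z).

Boundary: |R(x)|=1, x<0.
x=-0.62: |R|=0.4862
R=−1: 1+2/3x = −1+1/3x ⇒ -1/3x=2 ⇒ x=2/(-1/3)=-6.0000
Confirm numerically:
  x=-5.375: |R|=0.92537 <1
  x=-3.827: |R|=0.68170 <1
  x=-3.816: |R|=0.67958 <1
  x=-2.803: |R|=0.44908 <1
  x=-6.419: |R|=1.04448 >1
  x=-6.306: |R|=1.03288 >1
  x=-6.245: |R|=1.02650 >1
So |R|<1 on (-6.0000, 0).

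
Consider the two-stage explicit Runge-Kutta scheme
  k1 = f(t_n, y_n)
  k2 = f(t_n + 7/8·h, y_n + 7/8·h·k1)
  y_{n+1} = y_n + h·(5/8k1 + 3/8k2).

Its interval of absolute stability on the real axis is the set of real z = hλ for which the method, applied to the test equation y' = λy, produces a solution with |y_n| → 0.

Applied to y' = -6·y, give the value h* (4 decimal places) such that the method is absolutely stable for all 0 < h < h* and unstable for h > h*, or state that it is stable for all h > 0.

On y'=λy, z=hλ:
  k1=λy_n ⇒ h·k1=z·y_n;  k2=λ(1+7/8z)y_n ⇒ h·k2=z(1+7/8z)y_n
  y_{n+1}/y_n = 1 + 5/8z + 3/8z(1+7/8z) = 1 + z + 21/64z²
  ⇒ R(z) = 1 + z + 21/64z².

Find x<0 with |R(x)|<1.
x=-1.63: |R|=0.2418
R=1: x+21/64x²=0 ⇒ x=−64/21=-3.0476; min R=1−1/(4·21/64)=0.2381>−1
Confirm numerically:
  x=-2.906: |R|=0.86496 <1
  x=-2.697: |R|=0.68972 <1
  x=-2.509: |R|=0.55657 <1
  x=-2.256: |R|=0.41400 <1
  x=-3.195: |R|=1.15451 >1
  x=-3.189: |R|=1.14794 >1
Stable set (-3.0476, 0).

(-3.0476,0); λ=-6 ⇒ h* = (64/21)/6 = 0.5079.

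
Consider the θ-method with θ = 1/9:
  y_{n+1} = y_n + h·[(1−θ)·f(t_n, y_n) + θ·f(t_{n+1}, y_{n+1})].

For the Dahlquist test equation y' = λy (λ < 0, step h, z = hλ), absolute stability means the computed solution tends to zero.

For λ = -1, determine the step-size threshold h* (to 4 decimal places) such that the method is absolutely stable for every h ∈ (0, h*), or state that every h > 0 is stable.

(-2.5714,0); λ=-1 ⇒ h* = (18/7)/1 = 2.5714.

With y'=λy (z=hλ):
  y_{n+1} = y_n + z·[8/9·y_n + 1/9·y_{n+1}] ⇒ (1 − 1/9z)y_{n+1} = (1 + 8/9z)y_n
  Hence R(z) = (1 + 8/9z)/(1 − 1/9z).

Need |R(x)|<1, x<0.
x=-1.11: |R|=0.0119
R=−1: 1+8/9x = −1+1/9x ⇒ -7/9x=2 ⇒ x=2/(-7/9)=-2.5714
Confirm numerically:
  x=-2.195: |R|=0.76463 <1
  x=-1.104: |R|=0.01663 <1
  x=-1.097: |R|=0.02218 <1
  x=-2.855: |R|=1.16744 >1
  x=-2.693: |R|=1.07278 >1
So |R|<1 on (-2.5714, 0).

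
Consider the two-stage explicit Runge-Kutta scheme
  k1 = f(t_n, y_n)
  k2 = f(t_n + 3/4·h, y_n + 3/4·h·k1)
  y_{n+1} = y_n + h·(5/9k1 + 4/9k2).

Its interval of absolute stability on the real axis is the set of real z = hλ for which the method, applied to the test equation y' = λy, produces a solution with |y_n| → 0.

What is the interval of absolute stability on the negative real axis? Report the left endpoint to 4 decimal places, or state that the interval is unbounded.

On y'=λy, z=hλ:
  k1=λy_n ⇒ h·k1=z·y_n;  k2=λ(1+3/4z)y_n ⇒ h·k2=z(1+3/4z)y_n
  y_{n+1}/y_n = 1 + 5/9z + 4/9z(1+3/4z) = 1 + z + 1/3z²
  so R(z) = 1 + z + 1/3z².

Boundary: |R(x)|=1, x<0.
x=-1.33: |R|=0.2596
R=1: x+1/3x²=0 ⇒ x=−3=-3.0000; min R=1−1/(4·1/3)=0.2500>−1
Confirm numerically:
  x=-2.464: |R|=0.55977 <1
  x=-2.411: |R|=0.52664 <1
  x=-1.890: |R|=0.30070 <1
  x=-1.292: |R|=0.26442 <1
  x=-3.505: |R|=1.59001 >1
  x=-3.375: |R|=1.42188 >1
  x=-3.304: |R|=1.33481 >1
Stable set (-3.0000, 0).

(-3.0000, 0).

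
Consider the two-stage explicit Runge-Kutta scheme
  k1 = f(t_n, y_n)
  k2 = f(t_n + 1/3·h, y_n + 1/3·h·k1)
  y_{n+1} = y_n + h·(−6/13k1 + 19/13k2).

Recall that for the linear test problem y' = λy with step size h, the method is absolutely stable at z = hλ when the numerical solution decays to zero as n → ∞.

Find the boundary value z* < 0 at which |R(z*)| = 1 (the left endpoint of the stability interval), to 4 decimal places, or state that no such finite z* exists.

left endpoint -2.0526.

Test eqn y'=λy, z=hλ:
  k1=λy_n ⇒ h·k1=z·y_n;  k2=λ(1+1/3z)y_n ⇒ h·k2=z(1+1/3z)y_n
  y_{n+1}/y_n = 1 − 6/13z + 19/13z(1+1/3z) = 1 + z + 19/39z²
  R(z) = 1 + z + 19/39z².

Find x<0 with |R(x)|<1.
x=-1.35: |R|=0.5379
R=1: x+19/39x²=0 ⇒ x=−39/19=-2.0526; min R=1−1/(4·19/39)=0.4868>−1
Confirm numerically:
  x=-1.791: |R|=0.77172 <1
  x=-1.729: |R|=0.72739 <1
  x=-1.384: |R|=0.54917 <1
  x=-0.978: |R|=0.48798 <1
  x=-2.369: |R|=1.36513 >1
  x=-2.241: |R|=1.20565 >1
So |R|<1 on (-2.0526, 0).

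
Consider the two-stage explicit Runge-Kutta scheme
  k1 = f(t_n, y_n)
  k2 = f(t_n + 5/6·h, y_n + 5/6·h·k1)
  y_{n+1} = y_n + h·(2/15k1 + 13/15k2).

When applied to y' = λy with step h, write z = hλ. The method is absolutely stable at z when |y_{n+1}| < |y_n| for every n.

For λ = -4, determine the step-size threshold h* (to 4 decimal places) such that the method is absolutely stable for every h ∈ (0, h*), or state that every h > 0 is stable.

(-1.3846,0); λ=-4 ⇒ h* = (18/13)/4 = 0.3462.

With y'=λy (z=hλ):
  k1=λy_n ⇒ h·k1=z·y_n;  k2=λ(1+5/6z)y_n ⇒ h·k2=z(1+5/6z)y_n
  y_{n+1}/y_n = 1 + 2/15z + 13/15z(1+5/6z) = 1 + z + 13/18z²
  Hence R(z) = 1 + z + 13/18z².

Find x<0 with |R(x)|<1.
x=-1.43: |R|=1.0469
R=1: x+13/18x²=0 ⇒ x=−18/13=-1.3846; min R=1−1/(4·13/18)=0.6538>−1
Confirm numerically:
  x=-1.241: |R|=0.87128 <1
  x=-0.918: |R|=0.69063 <1
  x=-0.913: |R|=0.68902 <1
  x=-0.899: |R|=0.68470 <1
  x=-1.707: |R|=1.39745 >1
  x=-1.492: |R|=1.11571 >1
Stable set (-1.3846, 0).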